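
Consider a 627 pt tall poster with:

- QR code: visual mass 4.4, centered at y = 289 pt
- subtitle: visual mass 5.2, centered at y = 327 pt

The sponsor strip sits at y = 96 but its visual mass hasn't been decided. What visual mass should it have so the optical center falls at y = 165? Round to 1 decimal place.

Existing Σw = 9.6 (4.4 + 5.2); existing moment 4.4·289 + 5.2·327 = 2972.0.
Set Σw·y/Σw = 165: (2972.0 + 96w) = 165·(9.6 + w).
Rearranging, w·(96 − 165) = 165·9.6 − 2972.0 = -1388.0, so w ≈ -1388.0/-69 = 20.12.

w ≈ 20.1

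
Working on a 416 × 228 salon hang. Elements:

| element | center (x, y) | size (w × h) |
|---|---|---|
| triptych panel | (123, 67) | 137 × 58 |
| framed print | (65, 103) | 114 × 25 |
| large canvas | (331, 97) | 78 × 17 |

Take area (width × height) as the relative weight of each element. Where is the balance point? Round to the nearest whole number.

Taking area as weight: triptych panel 137·58 = 7946, framed print 114·25 = 2850, large canvas 78·17 = 1326. Sum 12122.
Σw·x = 7946·123 + 2850·65 + 1326·331 = 1601514, so x̄ = 1601514/12122 ≈ 132.12.
Σw·y = 7946·67 + 2850·103 + 1326·97 = 954554, so ȳ = 954554/12122 ≈ 78.75.

(132, 79)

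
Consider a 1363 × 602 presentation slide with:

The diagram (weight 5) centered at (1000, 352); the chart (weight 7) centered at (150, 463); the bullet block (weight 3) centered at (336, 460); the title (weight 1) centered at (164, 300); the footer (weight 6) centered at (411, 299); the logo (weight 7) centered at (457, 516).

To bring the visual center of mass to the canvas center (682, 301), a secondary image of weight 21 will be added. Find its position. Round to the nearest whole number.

With the secondary image, Σw becomes 5 + 7 + 3 + 1 + 6 + 7 + 21 = 50.
x: need Σw·x = 50·682 = 34100. Existing = 5·1000 + 7·150 + 3·336 + 1·164 + 6·411 + 7·457 = 12887. Remainder 21213 / 21 ≈ 1010.14.
y: need Σw·y = 50·301 = 15050. Existing = 5·352 + 7·463 + 3·460 + 1·300 + 6·299 + 7·516 = 12087. Remainder 2963 / 21 ≈ 141.10.

(1010, 141)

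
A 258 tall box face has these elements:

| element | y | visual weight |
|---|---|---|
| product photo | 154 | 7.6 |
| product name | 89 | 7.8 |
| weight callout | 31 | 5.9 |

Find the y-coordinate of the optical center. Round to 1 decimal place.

y ≈ 96.1

Σw = 7.6 + 7.8 + 5.9 = 21.3.
y: (7.6·154 + 7.8·89 + 5.9·31) / 21.3 = 2047.5 / 21.3 ≈ 96.13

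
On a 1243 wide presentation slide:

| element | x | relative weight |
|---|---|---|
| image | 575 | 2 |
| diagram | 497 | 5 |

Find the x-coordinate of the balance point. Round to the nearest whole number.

Weights sum to 2 + 5 = 7.
x-moment: 2·575 + 5·497 = 3635; centroid 3635/7 ≈ 519.29.

x ≈ 519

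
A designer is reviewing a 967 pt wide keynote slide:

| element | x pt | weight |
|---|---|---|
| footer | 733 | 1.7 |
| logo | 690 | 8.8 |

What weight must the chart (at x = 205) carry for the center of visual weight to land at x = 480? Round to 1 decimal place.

Existing Σw = 10.5 (1.7 + 8.8); existing moment 1.7·733 + 8.8·690 = 7318.1.
Balance at x = 480 requires (7318.1 + w·205) / (10.5 + w) = 480.
Solving: w = (480·10.5 − 7318.1) / (205 − 480) = -2278.1 / -275 ≈ 8.28.

w ≈ 8.3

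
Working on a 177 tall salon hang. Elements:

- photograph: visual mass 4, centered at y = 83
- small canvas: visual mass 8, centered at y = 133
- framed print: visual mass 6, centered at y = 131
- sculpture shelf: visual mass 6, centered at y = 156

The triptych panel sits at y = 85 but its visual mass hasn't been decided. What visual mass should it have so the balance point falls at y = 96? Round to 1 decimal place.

Fixed elements: Σw = 4 + 8 + 6 + 6 = 24, Σw·y = 4·83 + 8·133 + 6·131 + 6·156 = 3118.
Set Σw·y/Σw = 96: (3118 + 85w) = 96·(24 + w).
So w = (96·24 − 3118)/(85 − 96) = -814/-11 ≈ 74.00.

w ≈ 74.0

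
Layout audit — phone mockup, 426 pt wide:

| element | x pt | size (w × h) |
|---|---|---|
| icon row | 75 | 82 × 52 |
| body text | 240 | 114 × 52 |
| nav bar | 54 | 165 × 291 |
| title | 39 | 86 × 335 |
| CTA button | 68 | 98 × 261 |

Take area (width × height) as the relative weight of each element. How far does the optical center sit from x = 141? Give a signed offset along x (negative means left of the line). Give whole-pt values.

Taking area as weight: icon row 82·52 = 4264, body text 114·52 = 5928, nav bar 165·291 = 48015, title 86·335 = 28810, CTA button 98·261 = 25578. Sum 112595.
x: (4264·75 + 5928·240 + 48015·54 + 28810·39 + 25578·68) / 112595 = 7198224 / 112595 ≈ 63.93
Against x = 141, that's 63.93 − 141 = -77.07.

≈ -77 pt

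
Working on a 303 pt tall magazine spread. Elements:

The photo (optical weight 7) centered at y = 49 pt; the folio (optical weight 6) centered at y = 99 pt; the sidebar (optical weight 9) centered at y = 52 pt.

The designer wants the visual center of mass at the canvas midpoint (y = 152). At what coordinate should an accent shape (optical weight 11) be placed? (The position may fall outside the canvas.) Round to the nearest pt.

y ≈ 328

After adding the accent shape, total weight = 7 + 6 + 9 + 11 = 33.
y: target moment 33×152 = 5016; current 7·49 + 6·99 + 9·52 = 1405; the accent shape supplies 3611, so y = 3611/11 ≈ 328.27.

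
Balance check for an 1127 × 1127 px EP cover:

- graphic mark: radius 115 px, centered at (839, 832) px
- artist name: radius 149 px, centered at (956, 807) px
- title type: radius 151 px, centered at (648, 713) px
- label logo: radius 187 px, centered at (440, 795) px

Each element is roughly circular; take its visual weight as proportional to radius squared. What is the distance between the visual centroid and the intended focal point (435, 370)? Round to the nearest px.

Weights ∝ r²: graphic mark 115² = 13225, artist name 149² = 22201, title type 151² = 22801, label logo 187² = 34969; Σw = 93196.
x-moment: 13225·839 + 22201·956 + 22801·648 + 34969·440 = 62481339; centroid 62481339/93196 ≈ 670.43.
y-moment: 13225·832 + 22201·807 + 22801·713 + 34969·795 = 72976875; centroid 72976875/93196 ≈ 783.05.
Offset from (435, 370): Δx ≈ 235.43, Δy ≈ 413.05; distance = √(Δx² + Δy²) ≈ 475.43.

≈ 475 px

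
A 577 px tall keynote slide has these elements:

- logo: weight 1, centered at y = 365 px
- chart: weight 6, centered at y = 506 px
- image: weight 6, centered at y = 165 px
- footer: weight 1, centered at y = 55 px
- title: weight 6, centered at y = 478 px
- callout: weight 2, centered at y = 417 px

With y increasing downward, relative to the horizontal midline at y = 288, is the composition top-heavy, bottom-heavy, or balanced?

Total weight = 1 + 6 + 6 + 1 + 6 + 2 = 22.
y: moment 8148 / weight 22 ≈ 370.36
370.4 lies below (larger y than) the midline 288, so the layout is bottom-heavy.

bottom-heavy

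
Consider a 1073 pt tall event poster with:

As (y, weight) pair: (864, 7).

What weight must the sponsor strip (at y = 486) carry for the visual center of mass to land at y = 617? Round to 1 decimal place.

w ≈ 13.2

Known: weight 7 with moment 7·864 = 6048.
Set Σw·y/Σw = 617: (6048 + 486w) = 617·(7 + w).
So w = (617·7 − 6048)/(486 − 617) = -1729/-131 ≈ 13.20.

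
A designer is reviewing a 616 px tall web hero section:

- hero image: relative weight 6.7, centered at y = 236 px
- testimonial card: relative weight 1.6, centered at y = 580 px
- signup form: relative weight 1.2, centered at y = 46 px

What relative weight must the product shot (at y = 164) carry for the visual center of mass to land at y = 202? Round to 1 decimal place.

w ≈ 17.0

Known weights sum to 6.7 + 1.6 + 1.2 = 9.5; their moment is 6.7·236 + 1.6·580 + 1.2·46 = 2564.4.
Set Σw·y/Σw = 202: (2564.4 + 164w) = 202·(9.5 + w).
Solving: w = (202·9.5 − 2564.4) / (164 − 202) = -645.4 / -38 ≈ 16.98.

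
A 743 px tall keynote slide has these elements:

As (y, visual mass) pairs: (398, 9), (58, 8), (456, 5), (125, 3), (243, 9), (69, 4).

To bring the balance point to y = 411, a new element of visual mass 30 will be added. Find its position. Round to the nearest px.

y ≈ 626

New total weight: (9 + 8 + 5 + 3 + 9 + 4) + 30 = 68.
Along y: (9164 + 30·y) / 68 = 411 (existing moment 9·398 + 8·58 + 5·456 + 3·125 + 9·243 + 4·69 = 9164) ⇒ y = (27948 − 9164) / 30 ≈ 626.13.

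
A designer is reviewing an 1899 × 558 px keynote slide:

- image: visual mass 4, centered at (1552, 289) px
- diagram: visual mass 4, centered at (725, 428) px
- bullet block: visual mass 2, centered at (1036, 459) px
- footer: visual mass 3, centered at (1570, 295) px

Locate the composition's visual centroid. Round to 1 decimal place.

(1222.3, 359.3)

Weights sum to 4 + 4 + 2 + 3 = 13.
x: (4·1552 + 4·725 + 2·1036 + 3·1570) / 13 = 15890 / 13 ≈ 1222.31
y: (4·289 + 4·428 + 2·459 + 3·295) / 13 = 4671 / 13 ≈ 359.31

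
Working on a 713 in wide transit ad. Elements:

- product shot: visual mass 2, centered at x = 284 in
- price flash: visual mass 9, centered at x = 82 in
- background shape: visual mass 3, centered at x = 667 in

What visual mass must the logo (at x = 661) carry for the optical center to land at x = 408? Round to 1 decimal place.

Fixed elements: Σw = 2 + 9 + 3 = 14, Σw·x = 2·284 + 9·82 + 3·667 = 3307.
Set Σw·x/Σw = 408: (3307 + 661w) = 408·(14 + w).
So w = (408·14 − 3307)/(661 − 408) = 2405/253 ≈ 9.51.

w ≈ 9.5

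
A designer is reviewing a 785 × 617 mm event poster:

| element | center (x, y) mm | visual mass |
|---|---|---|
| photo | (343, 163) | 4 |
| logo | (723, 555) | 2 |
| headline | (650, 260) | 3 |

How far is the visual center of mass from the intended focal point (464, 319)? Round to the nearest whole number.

Total weight = 4 + 2 + 3 = 9.
x-moment: 4·343 + 2·723 + 3·650 = 4768; centroid 4768/9 ≈ 529.78.
y-moment: 4·163 + 2·555 + 3·260 = 2542; centroid 2542/9 ≈ 282.44.
Relative to (464, 319): Δ = (65.78, -36.56); |Δ| = √(65.78² + -36.56²) ≈ 75.25.

≈ 75 mm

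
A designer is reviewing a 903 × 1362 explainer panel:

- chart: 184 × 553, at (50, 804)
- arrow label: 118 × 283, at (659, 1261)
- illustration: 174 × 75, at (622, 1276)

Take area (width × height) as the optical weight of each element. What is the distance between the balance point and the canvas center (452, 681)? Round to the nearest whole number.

Areas: chart 184·553 = 101752, arrow label 118·283 = 33394, illustration 174·75 = 13050. Total weight = 148196.
x: (101752·50 + 33394·659 + 13050·622) / 148196 = 35211346 / 148196 ≈ 237.60
y: (101752·804 + 33394·1261 + 13050·1276) / 148196 = 140570242 / 148196 ≈ 948.54
From (452, 681): dx = -214.40, dy = 267.54, so the distance is √(dx²+dy²) ≈ 342.85.

≈ 343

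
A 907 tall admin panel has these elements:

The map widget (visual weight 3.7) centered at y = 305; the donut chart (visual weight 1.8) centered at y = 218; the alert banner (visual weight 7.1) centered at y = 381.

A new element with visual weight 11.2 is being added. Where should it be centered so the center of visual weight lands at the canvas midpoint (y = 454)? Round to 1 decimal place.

After adding the new element, total weight = 3.7 + 1.8 + 7.1 + 11.2 = 23.8.
y: need Σw·y = 23.8·454 = 10805.2. Existing = 3.7·305 + 1.8·218 + 7.1·381 = 4226.0. Remainder 6579.2 / 11.2 ≈ 587.43.

y ≈ 587.4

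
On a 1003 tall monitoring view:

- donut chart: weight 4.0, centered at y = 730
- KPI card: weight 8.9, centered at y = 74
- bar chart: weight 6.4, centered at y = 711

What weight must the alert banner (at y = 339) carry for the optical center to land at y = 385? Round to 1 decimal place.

w ≈ 15.2

Fixed elements: Σw = 4.0 + 8.9 + 6.4 = 19.3, Σw·y = 4.0·730 + 8.9·74 + 6.4·711 = 8129.0.
Set Σw·y/Σw = 385: (8129.0 + 339w) = 385·(19.3 + w).
Rearranging, w·(339 − 385) = 385·19.3 − 8129.0 = -698.5, so w ≈ -698.5/-46 = 15.18.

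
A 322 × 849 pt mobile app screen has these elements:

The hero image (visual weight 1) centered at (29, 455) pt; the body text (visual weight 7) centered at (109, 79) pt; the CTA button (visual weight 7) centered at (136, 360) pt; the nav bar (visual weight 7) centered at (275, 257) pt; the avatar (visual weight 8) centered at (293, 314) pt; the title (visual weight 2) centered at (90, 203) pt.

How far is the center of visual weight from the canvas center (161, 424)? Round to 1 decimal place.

Σw = 1 + 7 + 7 + 7 + 8 + 2 = 32.
Σw·x = 6193; x̄ = 6193/32 ≈ 193.53.
Σw·y = 8245; ȳ = 8245/32 ≈ 257.66.
From (161, 424): dx = 32.53, dy = -166.34, so the distance is √(dx²+dy²) ≈ 169.49.

≈ 169.5 pt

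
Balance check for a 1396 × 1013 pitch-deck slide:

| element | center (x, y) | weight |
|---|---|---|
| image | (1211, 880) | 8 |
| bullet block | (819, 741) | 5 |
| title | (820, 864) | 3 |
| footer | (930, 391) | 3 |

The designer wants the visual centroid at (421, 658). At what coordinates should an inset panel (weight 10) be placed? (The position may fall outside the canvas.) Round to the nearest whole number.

With the inset panel, Σw becomes 8 + 5 + 3 + 3 + 10 = 29.
x: target moment 29×421 = 12209; current 8·1211 + 5·819 + 3·820 + 3·930 = 19033; the inset panel supplies -6824, so x = -6824/10 ≈ -682.40.
y: target moment 29×658 = 19082; current 8·880 + 5·741 + 3·864 + 3·391 = 14510; the inset panel supplies 4572, so y = 4572/10 ≈ 457.20.

(-682, 457)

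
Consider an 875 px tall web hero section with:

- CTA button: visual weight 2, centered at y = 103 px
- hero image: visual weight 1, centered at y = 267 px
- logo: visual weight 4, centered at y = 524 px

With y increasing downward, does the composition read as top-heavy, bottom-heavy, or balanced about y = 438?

top-heavy

Weights sum to 2 + 1 + 4 = 7.
Σw·y = 2·103 + 1·267 + 4·524 = 2569, so ȳ = 2569/7 ≈ 367.00.
367.0 vs midline 438 → top-heavy.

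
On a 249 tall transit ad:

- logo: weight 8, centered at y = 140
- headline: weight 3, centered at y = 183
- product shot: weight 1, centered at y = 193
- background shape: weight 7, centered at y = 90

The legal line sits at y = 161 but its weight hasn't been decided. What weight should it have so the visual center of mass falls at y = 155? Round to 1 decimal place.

Existing Σw = 19 (8 + 3 + 1 + 7); existing moment 8·140 + 3·183 + 1·193 + 7·90 = 2492.
Balance at y = 155 requires (2492 + w·161) / (19 + w) = 155.
So w = (155·19 − 2492)/(161 − 155) = 453/6 ≈ 75.50.

w ≈ 75.5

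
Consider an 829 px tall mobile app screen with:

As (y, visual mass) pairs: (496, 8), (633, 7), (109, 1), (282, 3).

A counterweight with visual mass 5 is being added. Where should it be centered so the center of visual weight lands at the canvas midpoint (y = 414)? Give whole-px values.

New total weight: (8 + 7 + 1 + 3) + 5 = 24.
y: need Σw·y = 24·414 = 9936. Existing = 8·496 + 7·633 + 1·109 + 3·282 = 9354. Remainder 582 / 5 ≈ 116.40.

y ≈ 116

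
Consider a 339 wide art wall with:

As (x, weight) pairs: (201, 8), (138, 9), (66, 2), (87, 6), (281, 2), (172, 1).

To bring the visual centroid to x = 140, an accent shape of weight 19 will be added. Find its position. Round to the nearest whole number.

x ≈ 123

After adding the accent shape, total weight = 8 + 9 + 2 + 6 + 2 + 1 + 19 = 47.
Along x: (4238 + 19·x) / 47 = 140 (existing moment 8·201 + 9·138 + 2·66 + 6·87 + 2·281 + 1·172 = 4238) ⇒ x = (6580 − 4238) / 19 ≈ 123.26.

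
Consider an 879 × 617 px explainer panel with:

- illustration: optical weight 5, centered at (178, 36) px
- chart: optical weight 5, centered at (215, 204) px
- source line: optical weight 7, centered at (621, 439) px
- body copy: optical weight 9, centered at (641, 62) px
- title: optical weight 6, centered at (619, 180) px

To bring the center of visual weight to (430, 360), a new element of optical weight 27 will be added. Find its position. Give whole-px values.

New total weight: (5 + 5 + 7 + 9 + 6) + 27 = 59.
Along x: (15795 + 27·x) / 59 = 430 (existing moment 5·178 + 5·215 + 7·621 + 9·641 + 6·619 = 15795) ⇒ x = (25370 − 15795) / 27 ≈ 354.63.
Along y: (5911 + 27·y) / 59 = 360 (existing moment 5·36 + 5·204 + 7·439 + 9·62 + 6·180 = 5911) ⇒ y = (21240 − 5911) / 27 ≈ 567.74.

(355, 568)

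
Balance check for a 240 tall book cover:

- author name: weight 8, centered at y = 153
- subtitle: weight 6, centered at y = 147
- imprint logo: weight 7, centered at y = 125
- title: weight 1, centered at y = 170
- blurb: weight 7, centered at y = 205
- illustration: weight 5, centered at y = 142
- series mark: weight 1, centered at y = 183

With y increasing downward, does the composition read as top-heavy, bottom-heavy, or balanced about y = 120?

Σw = 8 + 6 + 7 + 1 + 7 + 5 + 1 = 35.
Σw·y = 5479; ȳ = 5479/35 ≈ 156.54.
156.5 vs midline 120 → bottom-heavy.

bottom-heavy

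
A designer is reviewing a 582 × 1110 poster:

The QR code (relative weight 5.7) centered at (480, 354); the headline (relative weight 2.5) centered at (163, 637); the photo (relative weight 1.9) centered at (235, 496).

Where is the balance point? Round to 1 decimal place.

(355.4, 450.8)

Total weight = 5.7 + 2.5 + 1.9 = 10.1.
x: (5.7·480 + 2.5·163 + 1.9·235) / 10.1 = 3590.0 / 10.1 ≈ 355.45
y: (5.7·354 + 2.5·637 + 1.9·496) / 10.1 = 4552.7 / 10.1 ≈ 450.76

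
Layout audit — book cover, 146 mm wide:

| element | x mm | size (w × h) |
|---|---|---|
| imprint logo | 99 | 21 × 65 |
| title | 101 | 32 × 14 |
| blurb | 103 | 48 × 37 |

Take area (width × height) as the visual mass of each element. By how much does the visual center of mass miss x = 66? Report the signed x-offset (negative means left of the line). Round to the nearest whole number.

≈ 35 mm

Areas → weights: imprint logo 21·65 = 1365, title 32·14 = 448, blurb 48·37 = 1776; Σw = 3589.
Σw·x = 1365·99 + 448·101 + 1776·103 = 363311, so x̄ = 363311/3589 ≈ 101.23.
Difference: 101.23 − 66 ≈ 35.23.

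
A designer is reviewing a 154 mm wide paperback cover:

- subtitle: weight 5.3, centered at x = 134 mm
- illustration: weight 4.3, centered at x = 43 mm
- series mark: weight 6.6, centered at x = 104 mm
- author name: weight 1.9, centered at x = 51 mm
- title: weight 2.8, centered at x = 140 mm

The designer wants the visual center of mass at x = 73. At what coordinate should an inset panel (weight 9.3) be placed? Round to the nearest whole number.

New total weight: (5.3 + 4.3 + 6.6 + 1.9 + 2.8) + 9.3 = 30.2.
x: need Σw·x = 30.2·73 = 2204.6. Existing = 5.3·134 + 4.3·43 + 6.6·104 + 1.9·51 + 2.8·140 = 2070.4. Remainder 134.2 / 9.3 ≈ 14.43.

x ≈ 14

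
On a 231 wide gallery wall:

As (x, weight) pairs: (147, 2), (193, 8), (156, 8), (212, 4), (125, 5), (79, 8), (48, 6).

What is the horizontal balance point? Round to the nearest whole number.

x ≈ 134

Total weight = 2 + 8 + 8 + 4 + 5 + 8 + 6 = 41.
x-moment: 2·147 + 8·193 + 8·156 + 4·212 + 5·125 + 8·79 + 6·48 = 5479; centroid 5479/41 ≈ 133.63.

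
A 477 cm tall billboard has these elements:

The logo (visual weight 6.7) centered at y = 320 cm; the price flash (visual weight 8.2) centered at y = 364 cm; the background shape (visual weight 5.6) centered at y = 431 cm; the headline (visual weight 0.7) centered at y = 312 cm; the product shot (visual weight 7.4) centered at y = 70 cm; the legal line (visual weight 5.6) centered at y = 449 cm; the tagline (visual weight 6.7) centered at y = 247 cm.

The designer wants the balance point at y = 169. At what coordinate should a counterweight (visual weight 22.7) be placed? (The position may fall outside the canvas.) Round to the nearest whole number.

y ≈ -75

With the counterweight, Σw becomes 6.7 + 8.2 + 5.6 + 0.7 + 7.4 + 5.6 + 6.7 + 22.7 = 63.6.
Along y: (12448.1 + 22.7·y) / 63.6 = 169 (existing moment 6.7·320 + 8.2·364 + 5.6·431 + 0.7·312 + 7.4·70 + 5.6·449 + 6.7·247 = 12448.1) ⇒ y = (10748.4 − 12448.1) / 22.7 ≈ -74.88.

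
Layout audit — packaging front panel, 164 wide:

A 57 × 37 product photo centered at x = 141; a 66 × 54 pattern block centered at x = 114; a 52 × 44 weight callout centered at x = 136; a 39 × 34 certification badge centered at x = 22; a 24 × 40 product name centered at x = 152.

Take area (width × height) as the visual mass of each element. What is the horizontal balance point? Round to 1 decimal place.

Taking area as weight: product photo 57·37 = 2109, pattern block 66·54 = 3564, weight callout 52·44 = 2288, certification badge 39·34 = 1326, product name 24·40 = 960. Sum 10247.
x: (2109·141 + 3564·114 + 2288·136 + 1326·22 + 960·152) / 10247 = 1189925 / 10247 ≈ 116.12

x ≈ 116.1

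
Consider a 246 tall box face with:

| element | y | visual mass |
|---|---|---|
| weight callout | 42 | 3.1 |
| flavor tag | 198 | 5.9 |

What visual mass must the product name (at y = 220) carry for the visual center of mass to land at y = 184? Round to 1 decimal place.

Fixed elements: Σw = 3.1 + 5.9 = 9.0, Σw·y = 3.1·42 + 5.9·198 = 1298.4.
Balance at y = 184 requires (1298.4 + w·220) / (9.0 + w) = 184.
Solving: w = (184·9.0 − 1298.4) / (220 − 184) = 357.6 / 36 ≈ 9.93.

w ≈ 9.9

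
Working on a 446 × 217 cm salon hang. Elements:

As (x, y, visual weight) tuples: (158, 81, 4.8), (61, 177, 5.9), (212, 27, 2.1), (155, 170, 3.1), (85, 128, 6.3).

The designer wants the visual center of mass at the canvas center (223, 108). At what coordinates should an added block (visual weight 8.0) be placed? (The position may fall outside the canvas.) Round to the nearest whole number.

(519, 55)

With the added block, Σw becomes 4.8 + 5.9 + 2.1 + 3.1 + 6.3 + 8.0 = 30.2.
x: need Σw·x = 30.2·223 = 6734.6. Existing = 4.8·158 + 5.9·61 + 2.1·212 + 3.1·155 + 6.3·85 = 2579.5. Remainder 4155.1 / 8.0 ≈ 519.39.
y: need Σw·y = 30.2·108 = 3261.6. Existing = 4.8·81 + 5.9·177 + 2.1·27 + 3.1·170 + 6.3·128 = 2823.2. Remainder 438.4 / 8.0 ≈ 54.80.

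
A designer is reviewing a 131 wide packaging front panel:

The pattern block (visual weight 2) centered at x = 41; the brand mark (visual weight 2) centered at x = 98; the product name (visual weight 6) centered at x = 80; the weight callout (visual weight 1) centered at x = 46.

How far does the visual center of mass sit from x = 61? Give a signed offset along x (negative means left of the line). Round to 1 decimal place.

Σw = 2 + 2 + 6 + 1 = 11.
x-moment: 2·41 + 2·98 + 6·80 + 1·46 = 804; centroid 804/11 ≈ 73.09.
Difference: 73.09 − 61 ≈ 12.09.

≈ 12.1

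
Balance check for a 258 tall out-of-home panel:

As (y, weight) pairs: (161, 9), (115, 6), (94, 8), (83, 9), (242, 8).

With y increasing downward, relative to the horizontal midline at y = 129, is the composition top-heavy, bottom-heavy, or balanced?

bottom-heavy

Σw = 9 + 6 + 8 + 9 + 8 = 40.
y: (9·161 + 6·115 + 8·94 + 9·83 + 8·242) / 40 = 5574 / 40 ≈ 139.35
139.3 lies below (larger y than) the midline 129, so the layout is bottom-heavy.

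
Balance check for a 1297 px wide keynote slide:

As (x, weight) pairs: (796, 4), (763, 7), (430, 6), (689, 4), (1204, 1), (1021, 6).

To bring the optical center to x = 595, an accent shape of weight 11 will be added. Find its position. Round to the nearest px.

x ≈ 183

After adding the accent shape, total weight = 4 + 7 + 6 + 4 + 1 + 6 + 11 = 39.
x: target moment 39×595 = 23205; current 4·796 + 7·763 + 6·430 + 4·689 + 1·1204 + 6·1021 = 21191; the accent shape supplies 2014, so x = 2014/11 ≈ 183.09.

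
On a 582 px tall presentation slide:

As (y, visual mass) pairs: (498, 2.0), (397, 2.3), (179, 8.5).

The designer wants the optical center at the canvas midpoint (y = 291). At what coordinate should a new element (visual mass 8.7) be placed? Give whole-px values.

y ≈ 325

After adding the new element, total weight = 2.0 + 2.3 + 8.5 + 8.7 = 21.5.
y: target moment 21.5×291 = 6256.5; current 2.0·498 + 2.3·397 + 8.5·179 = 3430.6; the new element supplies 2825.9, so y = 2825.9/8.7 ≈ 324.82.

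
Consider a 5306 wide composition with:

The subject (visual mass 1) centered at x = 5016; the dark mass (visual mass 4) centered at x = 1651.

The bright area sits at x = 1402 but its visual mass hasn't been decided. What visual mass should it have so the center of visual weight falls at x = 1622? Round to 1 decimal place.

Known weights sum to 1 + 4 = 5; their moment is 1·5016 + 4·1651 = 11620.
Balance at x = 1622 requires (11620 + w·1402) / (5 + w) = 1622.
Rearranging, w·(1402 − 1622) = 1622·5 − 11620 = -3510, so w ≈ -3510/-220 = 15.95.

w ≈ 16.0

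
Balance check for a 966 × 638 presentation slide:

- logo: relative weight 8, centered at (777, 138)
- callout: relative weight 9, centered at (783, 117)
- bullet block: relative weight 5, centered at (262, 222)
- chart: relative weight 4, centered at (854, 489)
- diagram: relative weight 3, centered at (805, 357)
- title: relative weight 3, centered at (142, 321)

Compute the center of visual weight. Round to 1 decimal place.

Σw = 8 + 9 + 5 + 4 + 3 + 3 = 32.
Σw·x = 8·777 + 9·783 + 5·262 + 4·854 + 3·805 + 3·142 = 20830, so x̄ = 20830/32 ≈ 650.94.
Σw·y = 8·138 + 9·117 + 5·222 + 4·489 + 3·357 + 3·321 = 7257, so ȳ = 7257/32 ≈ 226.78.

(650.9, 226.8)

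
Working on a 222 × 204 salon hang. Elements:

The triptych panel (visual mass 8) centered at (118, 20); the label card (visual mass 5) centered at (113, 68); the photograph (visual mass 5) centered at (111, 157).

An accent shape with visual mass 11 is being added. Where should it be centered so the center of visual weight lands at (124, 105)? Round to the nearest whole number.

With the accent shape, Σw becomes 8 + 5 + 5 + 11 = 29.
Along x: (2064 + 11·x) / 29 = 124 (existing moment 8·118 + 5·113 + 5·111 = 2064) ⇒ x = (3596 − 2064) / 11 ≈ 139.27.
Along y: (1285 + 11·y) / 29 = 105 (existing moment 8·20 + 5·68 + 5·157 = 1285) ⇒ y = (3045 − 1285) / 11 ≈ 160.00.

(139, 160)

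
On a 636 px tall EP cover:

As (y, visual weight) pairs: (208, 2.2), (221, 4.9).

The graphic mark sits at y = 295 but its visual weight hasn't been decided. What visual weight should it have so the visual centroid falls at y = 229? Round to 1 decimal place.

w ≈ 1.3

Known weights sum to 2.2 + 4.9 = 7.1; their moment is 2.2·208 + 4.9·221 = 1540.5.
Set Σw·y/Σw = 229: (1540.5 + 295w) = 229·(7.1 + w).
Solving: w = (229·7.1 − 1540.5) / (295 − 229) = 85.4 / 66 ≈ 1.29.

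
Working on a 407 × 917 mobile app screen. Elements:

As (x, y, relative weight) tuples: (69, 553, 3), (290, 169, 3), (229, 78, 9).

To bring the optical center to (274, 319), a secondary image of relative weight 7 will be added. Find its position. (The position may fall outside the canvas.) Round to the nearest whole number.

After adding the secondary image, total weight = 3 + 3 + 9 + 7 = 22.
Along x: (3138 + 7·x) / 22 = 274 (existing moment 3·69 + 3·290 + 9·229 = 3138) ⇒ x = (6028 − 3138) / 7 ≈ 412.86.
Along y: (2868 + 7·y) / 22 = 319 (existing moment 3·553 + 3·169 + 9·78 = 2868) ⇒ y = (7018 − 2868) / 7 ≈ 592.86.

(413, 593)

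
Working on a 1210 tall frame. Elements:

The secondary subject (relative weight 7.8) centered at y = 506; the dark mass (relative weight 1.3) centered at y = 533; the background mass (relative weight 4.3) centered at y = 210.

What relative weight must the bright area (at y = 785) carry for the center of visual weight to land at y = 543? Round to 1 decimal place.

Existing Σw = 13.4 (7.8 + 1.3 + 4.3); existing moment 7.8·506 + 1.3·533 + 4.3·210 = 5542.7.
For the centroid to hit 543: (5542.7 + w·785) / (13.4 + w) = 543.
So w = (543·13.4 − 5542.7)/(785 − 543) = 1733.5/242 ≈ 7.16.

w ≈ 7.2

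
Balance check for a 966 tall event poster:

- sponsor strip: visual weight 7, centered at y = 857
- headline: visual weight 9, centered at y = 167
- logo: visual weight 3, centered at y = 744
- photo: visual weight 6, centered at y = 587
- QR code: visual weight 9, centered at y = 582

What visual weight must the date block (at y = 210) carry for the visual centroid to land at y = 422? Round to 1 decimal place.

Known weights sum to 7 + 9 + 3 + 6 + 9 = 34; their moment is 7·857 + 9·167 + 3·744 + 6·587 + 9·582 = 18494.
For the centroid to hit 422: (18494 + w·210) / (34 + w) = 422.
Rearranging, w·(210 − 422) = 422·34 − 18494 = -4146, so w ≈ -4146/-212 = 19.56.

w ≈ 19.6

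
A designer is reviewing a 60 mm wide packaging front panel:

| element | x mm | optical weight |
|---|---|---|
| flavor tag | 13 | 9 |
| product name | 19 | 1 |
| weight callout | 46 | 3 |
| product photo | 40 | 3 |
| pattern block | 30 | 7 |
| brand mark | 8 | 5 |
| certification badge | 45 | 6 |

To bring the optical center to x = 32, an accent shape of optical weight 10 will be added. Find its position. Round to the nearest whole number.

With the accent shape, Σw becomes 9 + 1 + 3 + 3 + 7 + 5 + 6 + 10 = 44.
x: target moment 44×32 = 1408; current 9·13 + 1·19 + 3·46 + 3·40 + 7·30 + 5·8 + 6·45 = 914; the accent shape supplies 494, so x = 494/10 ≈ 49.40.

x ≈ 49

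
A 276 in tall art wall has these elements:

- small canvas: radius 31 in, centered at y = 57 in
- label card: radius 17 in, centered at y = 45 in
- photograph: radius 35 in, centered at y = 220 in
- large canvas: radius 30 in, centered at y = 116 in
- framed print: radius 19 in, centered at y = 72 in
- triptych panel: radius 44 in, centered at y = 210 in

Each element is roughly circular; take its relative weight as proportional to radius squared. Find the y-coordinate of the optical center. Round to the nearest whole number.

y ≈ 154

Weights ∝ r²: small canvas 31² = 961, label card 17² = 289, photograph 35² = 1225, large canvas 30² = 900, framed print 19² = 361, triptych panel 44² = 1936; Σw = 5672.
y-moment: 961·57 + 289·45 + 1225·220 + 900·116 + 361·72 + 1936·210 = 874234; centroid 874234/5672 ≈ 154.13.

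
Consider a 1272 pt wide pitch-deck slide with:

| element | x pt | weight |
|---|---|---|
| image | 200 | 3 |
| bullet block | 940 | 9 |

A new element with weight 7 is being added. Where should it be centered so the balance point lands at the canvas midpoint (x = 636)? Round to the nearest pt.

x ≈ 432

With the new element, Σw becomes 3 + 9 + 7 = 19.
x: need Σw·x = 19·636 = 12084. Existing = 3·200 + 9·940 = 9060. Remainder 3024 / 7 ≈ 432.00.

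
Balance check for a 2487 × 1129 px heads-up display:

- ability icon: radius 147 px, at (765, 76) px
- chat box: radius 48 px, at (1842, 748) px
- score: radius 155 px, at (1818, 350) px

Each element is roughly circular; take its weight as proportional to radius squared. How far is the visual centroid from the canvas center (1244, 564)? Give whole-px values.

Weights ∝ r²: ability icon 147² = 21609, chat box 48² = 2304, score 155² = 24025; Σw = 47938.
Σw·x = 21609·765 + 2304·1842 + 24025·1818 = 64452303, so x̄ = 64452303/47938 ≈ 1344.49.
Σw·y = 21609·76 + 2304·748 + 24025·350 = 11774426, so ȳ = 11774426/47938 ≈ 245.62.
Relative to (1244, 564): Δ = (100.49, -318.38); |Δ| = √(100.49² + -318.38²) ≈ 333.87.

≈ 334 px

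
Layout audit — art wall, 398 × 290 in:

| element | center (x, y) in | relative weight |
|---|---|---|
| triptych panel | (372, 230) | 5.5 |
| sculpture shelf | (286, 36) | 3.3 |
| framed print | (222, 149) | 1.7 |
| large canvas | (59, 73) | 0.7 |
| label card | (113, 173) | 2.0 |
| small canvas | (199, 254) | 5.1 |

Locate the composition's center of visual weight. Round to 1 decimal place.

(254.1, 181.9)

Σw = 5.5 + 3.3 + 1.7 + 0.7 + 2.0 + 5.1 = 18.3.
Σw·x = 4649.4; x̄ = 4649.4/18.3 ≈ 254.07.
Σw·y = 3329.6; ȳ = 3329.6/18.3 ≈ 181.95.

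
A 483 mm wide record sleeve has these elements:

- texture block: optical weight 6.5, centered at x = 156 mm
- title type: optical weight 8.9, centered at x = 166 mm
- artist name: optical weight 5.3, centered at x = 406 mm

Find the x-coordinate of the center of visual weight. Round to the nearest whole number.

x ≈ 224

Weights sum to 6.5 + 8.9 + 5.3 = 20.7.
Σw·x = 6.5·156 + 8.9·166 + 5.3·406 = 4643.2, so x̄ = 4643.2/20.7 ≈ 224.31.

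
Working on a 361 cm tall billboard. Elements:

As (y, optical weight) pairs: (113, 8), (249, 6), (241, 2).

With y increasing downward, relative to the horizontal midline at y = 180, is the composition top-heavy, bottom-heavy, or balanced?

Σw = 8 + 6 + 2 = 16.
Σw·y = 8·113 + 6·249 + 2·241 = 2880, so ȳ = 2880/16 ≈ 180.00.
180.00 = 180 exactly: balanced.

balanced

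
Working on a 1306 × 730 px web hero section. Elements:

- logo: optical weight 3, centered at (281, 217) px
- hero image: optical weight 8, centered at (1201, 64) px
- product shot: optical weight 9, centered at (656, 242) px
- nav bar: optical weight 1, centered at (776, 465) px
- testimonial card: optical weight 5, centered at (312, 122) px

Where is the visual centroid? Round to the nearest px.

(719, 170)

Total weight = 3 + 8 + 9 + 1 + 5 = 26.
x: (3·281 + 8·1201 + 9·656 + 1·776 + 5·312) / 26 = 18691 / 26 ≈ 718.88
y: (3·217 + 8·64 + 9·242 + 1·465 + 5·122) / 26 = 4416 / 26 ≈ 169.85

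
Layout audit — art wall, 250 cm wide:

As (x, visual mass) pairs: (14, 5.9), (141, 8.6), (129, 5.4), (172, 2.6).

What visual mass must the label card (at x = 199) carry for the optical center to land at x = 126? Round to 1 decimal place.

w ≈ 5.4

Known weights sum to 5.9 + 8.6 + 5.4 + 2.6 = 22.5; their moment is 5.9·14 + 8.6·141 + 5.4·129 + 2.6·172 = 2439.0.
For the centroid to hit 126: (2439.0 + w·199) / (22.5 + w) = 126.
So w = (126·22.5 − 2439.0)/(199 − 126) = 396.0/73 ≈ 5.42.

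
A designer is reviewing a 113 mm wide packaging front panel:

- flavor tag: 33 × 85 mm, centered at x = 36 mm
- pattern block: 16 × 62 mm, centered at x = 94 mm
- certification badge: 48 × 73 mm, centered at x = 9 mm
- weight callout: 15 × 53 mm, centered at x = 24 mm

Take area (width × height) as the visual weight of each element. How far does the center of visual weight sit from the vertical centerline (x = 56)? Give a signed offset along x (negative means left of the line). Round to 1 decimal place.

≈ -25.8 mm

Areas: flavor tag 33·85 = 2805, pattern block 16·62 = 992, certification badge 48·73 = 3504, weight callout 15·53 = 795. Total weight = 8096.
x-moment: 2805·36 + 992·94 + 3504·9 + 795·24 = 244844; centroid 244844/8096 ≈ 30.24.
Against x = 56, that's 30.24 − 56 = -25.76.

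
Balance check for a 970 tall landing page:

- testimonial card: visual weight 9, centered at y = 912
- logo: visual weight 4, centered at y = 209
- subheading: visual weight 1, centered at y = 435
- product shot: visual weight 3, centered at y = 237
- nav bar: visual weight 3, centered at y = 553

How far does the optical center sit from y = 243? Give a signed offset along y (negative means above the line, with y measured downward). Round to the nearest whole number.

≈ 349

Weights sum to 9 + 4 + 1 + 3 + 3 = 20.
y: (9·912 + 4·209 + 1·435 + 3·237 + 3·553) / 20 = 11849 / 20 ≈ 592.45
Difference: 592.45 − 243 ≈ 349.45.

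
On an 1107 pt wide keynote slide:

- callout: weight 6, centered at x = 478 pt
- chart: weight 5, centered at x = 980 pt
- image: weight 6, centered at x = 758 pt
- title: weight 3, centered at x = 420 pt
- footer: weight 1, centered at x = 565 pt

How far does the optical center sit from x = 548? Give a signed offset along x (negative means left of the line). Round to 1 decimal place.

≈ 125.4 pt

Σw = 6 + 5 + 6 + 3 + 1 = 21.
x: (6·478 + 5·980 + 6·758 + 3·420 + 1·565) / 21 = 14141 / 21 ≈ 673.38
Offset from x = 548: 673.38 − 548 ≈ 125.38.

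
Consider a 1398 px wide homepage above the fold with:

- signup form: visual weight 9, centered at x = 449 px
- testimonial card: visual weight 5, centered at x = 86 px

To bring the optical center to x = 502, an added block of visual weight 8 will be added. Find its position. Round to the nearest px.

New total weight: (9 + 5) + 8 = 22.
x: need Σw·x = 22·502 = 11044. Existing = 9·449 + 5·86 = 4471. Remainder 6573 / 8 ≈ 821.62.

x ≈ 822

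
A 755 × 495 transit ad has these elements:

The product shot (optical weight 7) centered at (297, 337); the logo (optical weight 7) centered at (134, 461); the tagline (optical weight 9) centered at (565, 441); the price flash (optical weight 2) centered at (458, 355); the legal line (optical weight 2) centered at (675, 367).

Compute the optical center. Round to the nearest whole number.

(384, 407)

Σw = 7 + 7 + 9 + 2 + 2 = 27.
x: (7·297 + 7·134 + 9·565 + 2·458 + 2·675) / 27 = 10368 / 27 ≈ 384.00
y: (7·337 + 7·461 + 9·441 + 2·355 + 2·367) / 27 = 10999 / 27 ≈ 407.37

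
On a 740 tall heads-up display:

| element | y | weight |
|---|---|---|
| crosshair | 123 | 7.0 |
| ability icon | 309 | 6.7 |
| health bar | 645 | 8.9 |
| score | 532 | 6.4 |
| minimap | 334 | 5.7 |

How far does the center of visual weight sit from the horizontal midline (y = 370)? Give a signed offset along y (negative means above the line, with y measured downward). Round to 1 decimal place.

Weights sum to 7.0 + 6.7 + 8.9 + 6.4 + 5.7 = 34.7.
y-moment: 7.0·123 + 6.7·309 + 8.9·645 + 6.4·532 + 5.7·334 = 13980.4; centroid 13980.4/34.7 ≈ 402.89.
Offset from y = 370: 402.89 − 370 ≈ 32.89.

≈ 32.9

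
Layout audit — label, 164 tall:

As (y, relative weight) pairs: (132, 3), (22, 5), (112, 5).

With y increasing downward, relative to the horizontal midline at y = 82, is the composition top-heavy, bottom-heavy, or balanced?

balanced

Σw = 3 + 5 + 5 = 13.
y: (3·132 + 5·22 + 5·112) / 13 = 1066 / 13 ≈ 82.00
The centroid 82.00 matches the midline at 82, so the layout is balanced.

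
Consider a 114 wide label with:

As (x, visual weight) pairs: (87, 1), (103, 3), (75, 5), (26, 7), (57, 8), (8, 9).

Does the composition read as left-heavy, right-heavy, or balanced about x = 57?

left-heavy

Total weight = 1 + 3 + 5 + 7 + 8 + 9 = 33.
Σw·x = 1481; x̄ = 1481/33 ≈ 44.88.
44.9 lies left of the midline 57, so the layout is left-heavy.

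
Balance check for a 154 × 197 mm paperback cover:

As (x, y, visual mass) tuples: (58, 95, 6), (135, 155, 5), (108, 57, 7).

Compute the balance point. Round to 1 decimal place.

Weights sum to 6 + 5 + 7 = 18.
x: (6·58 + 5·135 + 7·108) / 18 = 1779 / 18 ≈ 98.83
y: (6·95 + 5·155 + 7·57) / 18 = 1744 / 18 ≈ 96.89

(98.8, 96.9)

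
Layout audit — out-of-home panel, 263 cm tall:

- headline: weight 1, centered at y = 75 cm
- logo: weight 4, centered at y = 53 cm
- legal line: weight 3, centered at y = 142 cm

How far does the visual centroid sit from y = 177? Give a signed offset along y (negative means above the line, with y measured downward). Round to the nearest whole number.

Total weight = 1 + 4 + 3 = 8.
y-moment: 1·75 + 4·53 + 3·142 = 713; centroid 713/8 ≈ 89.12.
Offset from y = 177: 89.12 − 177 ≈ -87.88.

≈ -88 cm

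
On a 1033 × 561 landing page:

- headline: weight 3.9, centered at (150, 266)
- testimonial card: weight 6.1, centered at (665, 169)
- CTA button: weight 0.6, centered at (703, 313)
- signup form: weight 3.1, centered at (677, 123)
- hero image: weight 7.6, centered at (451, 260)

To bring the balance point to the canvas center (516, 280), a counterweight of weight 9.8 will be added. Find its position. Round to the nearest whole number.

(557, 418)

New total weight: (3.9 + 6.1 + 0.6 + 3.1 + 7.6) + 9.8 = 31.1.
x: target moment 31.1×516 = 16047.6; current 3.9·150 + 6.1·665 + 0.6·703 + 3.1·677 + 7.6·451 = 10589.6; the counterweight supplies 5458.0, so x = 5458.0/9.8 ≈ 556.94.
y: target moment 31.1×280 = 8708.0; current 3.9·266 + 6.1·169 + 0.6·313 + 3.1·123 + 7.6·260 = 4613.4; the counterweight supplies 4094.6, so y = 4094.6/9.8 ≈ 417.82.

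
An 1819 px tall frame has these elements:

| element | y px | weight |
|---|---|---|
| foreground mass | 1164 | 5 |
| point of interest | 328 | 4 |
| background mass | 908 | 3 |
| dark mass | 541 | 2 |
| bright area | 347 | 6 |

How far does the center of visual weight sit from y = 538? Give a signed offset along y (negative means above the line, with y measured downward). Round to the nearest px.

≈ 113 px

Weights sum to 5 + 4 + 3 + 2 + 6 = 20.
y-moment: 5·1164 + 4·328 + 3·908 + 2·541 + 6·347 = 13020; centroid 13020/20 ≈ 651.00.
Offset from y = 538: 651.00 − 538 ≈ 113.00.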